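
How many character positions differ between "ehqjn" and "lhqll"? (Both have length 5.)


String 1: 'ehqjn'
String 2: 'lhqll'
Compare each position: pos 0: 'e'!='l', pos 1: 'h'=='h', pos 2: 'q'=='q', pos 3: 'j'!='l', pos 4: 'n'!='l'
Differing positions: 3
Hamming distance: 3


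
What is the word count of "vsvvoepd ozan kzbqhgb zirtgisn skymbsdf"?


Input string: 'vsvvoepd ozan kzbqhgb zirtgisn skymbsdf'
Operation: split by spaces
Words found: 'vsvvoepd', 'ozan', 'kzbqhgb', 'zirtgisn', 'skymbsdf'
Word count: 5


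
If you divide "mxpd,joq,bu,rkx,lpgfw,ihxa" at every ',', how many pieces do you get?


Input string: 'mxpd,joq,bu,rkx,lpgfw,ihxa'
Delimiter: ','
Split result: 'mxpd', 'joq', 'bu', 'rkx', 'lpgfw', 'ihxa'
Number of parts: 6


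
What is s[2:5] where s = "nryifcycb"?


Input string: 'nryifcycb'
Operation: slice [2:5]
Extract characters: s[2]='y', s[3]='i', s[4]='f'
Result: yif


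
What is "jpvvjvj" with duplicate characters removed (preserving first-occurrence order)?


Input: 'jpvvjvj'
Operation: keep first occurrence of each character
Scan: s[0]='j' new -> keep; s[1]='p' new -> keep; s[2]='v' new -> keep; s[3]='v' seen -> skip; s[4]='j' seen -> skip; s[5]='v' seen -> skip; s[6]='j' seen -> skip
Result: jpv


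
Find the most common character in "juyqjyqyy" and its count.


Input: 'juyqjyqyy'
Operation: tally each character
Counts: 'j':2, 'q':2, 'u':1, 'y':4
Maximum: 'y' appears 4 times


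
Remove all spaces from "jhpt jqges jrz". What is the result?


Input string: 'jhpt jqges jrz'
Operation: remove all spaces
Words: 'jhpt', 'jqges', 'jrz'
Join without spaces: jhptjqgesjrz


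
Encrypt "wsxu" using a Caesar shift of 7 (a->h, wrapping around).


Input: 'wsxu', shift = 7
Operation: for each letter, (position + 7) mod 26
Mapping: 'w'(22+7=29, 29 mod 26=3)->'d', 's'(18+7=25)->'z', 'x'(23+7=30, 30 mod 26=4)->'e', 'u'(20+7=27, 27 mod 26=1)->'b'
Result: dzeb


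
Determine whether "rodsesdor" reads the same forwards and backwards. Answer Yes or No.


Input string: 'rodsesdor'
Reversed: 'rodsesdor'
Compare pairs: s[0]='r' vs s[8]='r' (match), s[1]='o' vs s[7]='o' (match), s[2]='d' vs s[6]='d' (match), s[3]='s' vs s[5]='s' (match)
Palindrome: Yes


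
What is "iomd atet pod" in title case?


Input string: 'iomd atet pod'
Operation: capitalize first letter of each word
Word transformations: 'iomd'->'Iomd', 'atet'->'Atet', 'pod'->'Pod'
Result: Iomd Atet Pod


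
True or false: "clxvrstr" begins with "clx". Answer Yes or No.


Input string: 'clxvrstr'
Prefix to check: 'clx'
First 3 characters of input: 'clx'
Match: True
Result: Yes


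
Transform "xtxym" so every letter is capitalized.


Input string: 'xtxym'
Operation: convert each letter to uppercase
Mapping: 'x'->'X', 't'->'T', 'x'->'X', 'y'->'Y', 'm'->'M'
Result: XTXYM


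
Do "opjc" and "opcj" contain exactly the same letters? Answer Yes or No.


String 1: 'opjc' -> sorted: 'cjop'
String 2: 'opcj' -> sorted: 'cjop'
Compare sorted forms: 'cjop' == 'cjop'
Anagram: Yes


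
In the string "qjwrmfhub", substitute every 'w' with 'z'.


Input string: 'qjwrmfhub'
Operation: replace 'w' with 'z'
Positions of 'w': 2
After replacement: qjzrmfhub


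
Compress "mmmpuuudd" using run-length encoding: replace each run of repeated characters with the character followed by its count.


Input: 'mmmpuuudd'
Operation: identify consecutive runs
Runs: 'mmm' -> m3, 'p' -> p1, 'uuu' -> u3, 'dd' -> d2
Encoded: m3p1u3d2


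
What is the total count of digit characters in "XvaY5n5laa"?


Input string: 'XvaY5n5laa'
Operation: count digit characters (0-9)
Scan: 'X', 'v', 'a', 'Y', '5'(digit), 'n', '5'(digit), 'l', 'a', 'a'
Digits found: 2
Result: 2


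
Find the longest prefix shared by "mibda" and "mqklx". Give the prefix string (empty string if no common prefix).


String 1: 'mibda'
String 2: 'mqklx'
Compare position by position:
pos 0: 'm' vs 'm' match
pos 1: 'i' vs 'q' differ -> stop
Longest common prefix: "m" (length 1)


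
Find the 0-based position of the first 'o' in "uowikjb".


Input string: 'uowikjb'
Target: 'o'
Scanning left to right: s[0]='u', s[1]='o'
First match at index: 1


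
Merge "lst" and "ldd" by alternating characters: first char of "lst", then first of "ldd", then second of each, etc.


String 1: 'lst'
String 2: 'ldd'
Operation: alternate characters
Pairs: 'l'+'l', 's'+'d', 't'+'d'
Result: llsdtd


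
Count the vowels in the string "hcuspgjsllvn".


Input string: 'hcuspgjsllvn'
Operation: count vowels (a, e, i, o, u)
Scan: s[0]='h', s[1]='c', s[2]='u' (vowel), s[3]='s', s[4]='p', s[5]='g', s[6]='j', s[7]='s', s[8]='l', s[9]='l', s[10]='v', s[11]='n'
Vowels found: 1
Result: 1


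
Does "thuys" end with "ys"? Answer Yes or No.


Input string: 'thuys'
Suffix to check: 'ys'
Last 2 characters of input: 'ys'
Match: True
Result: Yes


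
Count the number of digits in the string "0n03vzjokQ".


Input string: '0n03vzjokQ'
Operation: count digit characters (0-9)
Scan: '0'(digit), 'n', '0'(digit), '3'(digit), 'v', 'z', 'j', 'o', 'k', 'Q'
Digits found: 3
Result: 3


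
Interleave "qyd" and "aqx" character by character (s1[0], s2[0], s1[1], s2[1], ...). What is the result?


String 1: 'qyd'
String 2: 'aqx'
Operation: alternate characters
Pairs: 'q'+'a', 'y'+'q', 'd'+'x'
Result: qayqdx


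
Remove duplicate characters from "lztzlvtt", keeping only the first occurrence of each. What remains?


Input: 'lztzlvtt'
Operation: keep first occurrence of each character
Scan: s[0]='l' new -> keep; s[1]='z' new -> keep; s[2]='t' new -> keep; s[3]='z' seen -> skip; s[4]='l' seen -> skip; s[5]='v' new -> keep; s[6]='t' seen -> skip; s[7]='t' seen -> skip
Result: lztv


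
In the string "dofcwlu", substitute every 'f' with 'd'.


Input string: 'dofcwlu'
Operation: replace 'f' with 'd'
Positions of 'f': 2
After replacement: dodcwlu


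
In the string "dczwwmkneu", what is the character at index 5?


Input string: 'dczwwmkneu'
Operation: get character at index 5
Index mapping: s[0]='d', s[1]='c', s[2]='z', s[3]='w', s[4]='w', s[5]='m'
Result: 'm'


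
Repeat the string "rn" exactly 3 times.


Input string: 'rn'
Operation: repeat 3 times
Concatenation: 'rn' + 'rn' + 'rn'
Result: rnrnrn


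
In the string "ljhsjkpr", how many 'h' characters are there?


Input string: 'ljhsjkpr'
Target character: 'h'
Scan each position: s[2]='h'
Matches found at indices: 2
Total: 1


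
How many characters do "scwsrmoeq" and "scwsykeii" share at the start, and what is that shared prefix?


String 1: 'scwsrmoeq'
String 2: 'scwsykeii'
Compare position by position:
pos 0: 's' vs 's' match
pos 1: 'c' vs 'c' match
pos 2: 'w' vs 'w' match
pos 3: 's' vs 's' match
pos 4: 'r' vs 'y' differ -> stop
Longest common prefix: "scws" (length 4)


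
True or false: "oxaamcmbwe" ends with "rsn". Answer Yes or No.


Input string: 'oxaamcmbwe'
Suffix to check: 'rsn'
Last 3 characters of input: 'bwe'
Match: False
Result: No


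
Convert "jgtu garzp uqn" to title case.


Input string: 'jgtu garzp uqn'
Operation: capitalize first letter of each word
Word transformations: 'jgtu'->'Jgtu', 'garzp'->'Garzp', 'uqn'->'Uqn'
Result: Jgtu Garzp Uqn


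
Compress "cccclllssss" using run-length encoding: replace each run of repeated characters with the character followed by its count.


Input: 'cccclllssss'
Operation: identify consecutive runs
Runs: 'cccc' -> c4, 'lll' -> l3, 'ssss' -> s4
Encoded: c4l3s4


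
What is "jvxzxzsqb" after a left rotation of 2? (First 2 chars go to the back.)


Input: 'jvxzxzsqb', shift = 2
Operation: split at index 2 and swap parts
Front part s[0:2] = 'jv'
Back part s[2:] = 'xzxzsqb'
Rotated = back + front = 'xzxzsqb' + 'jv'
Result: xzxzsqbjv


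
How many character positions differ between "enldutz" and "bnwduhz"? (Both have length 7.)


String 1: 'enldutz'
String 2: 'bnwduhz'
Compare each position: pos 0: 'e'!='b', pos 1: 'n'=='n', pos 2: 'l'!='w', pos 3: 'd'=='d', pos 4: 'u'=='u', pos 5: 't'!='h', pos 6: 'z'=='z'
Differing positions: 3
Hamming distance: 3


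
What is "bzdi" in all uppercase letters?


Input string: 'bzdi'
Operation: convert each letter to uppercase
Mapping: 'b'->'B', 'z'->'Z', 'd'->'D', 'i'->'I'
Result: BZDI


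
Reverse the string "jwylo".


Input string: 'jwylo'
Operation: reverse character order
Original order: 'j' -> 'w' -> 'y' -> 'l' -> 'o'
Reversed order: 'o' -> 'l' -> 'y' -> 'w' -> 'j'
Result: olywj


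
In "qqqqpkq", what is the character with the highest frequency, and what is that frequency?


Input: 'qqqqpkq'
Operation: tally each character
Counts: 'k':1, 'p':1, 'q':5
Maximum: 'q' appears 5 times


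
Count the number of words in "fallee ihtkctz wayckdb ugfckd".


Input string: 'fallee ihtkctz wayckdb ugfckd'
Operation: split by spaces
Words found: 'fallee', 'ihtkctz', 'wayckdb', 'ugfckd'
Word count: 4


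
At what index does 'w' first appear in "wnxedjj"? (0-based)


Input string: 'wnxedjj'
Target: 'w'
Scanning left to right: s[0]='w'
First match at index: 0


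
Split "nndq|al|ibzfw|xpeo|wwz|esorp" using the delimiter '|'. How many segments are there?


Input string: 'nndq|al|ibzfw|xpeo|wwz|esorp'
Delimiter: '|'
Split result: 'nndq', 'al', 'ibzfw', 'xpeo', 'wwz', 'esorp'
Number of parts: 6


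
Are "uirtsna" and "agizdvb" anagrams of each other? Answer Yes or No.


String 1: 'uirtsna' -> sorted: 'ainrstu'
String 2: 'agizdvb' -> sorted: 'abdgivz'
Compare sorted forms: 'ainrstu' != 'abdgivz'
Anagram: No


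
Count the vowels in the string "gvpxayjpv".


Input string: 'gvpxayjpv'
Operation: count vowels (a, e, i, o, u)
Scan: s[0]='g', s[1]='v', s[2]='p', s[3]='x', s[4]='a' (vowel), s[5]='y', s[6]='j', s[7]='p', s[8]='v'
Vowels found: 1
Result: 1


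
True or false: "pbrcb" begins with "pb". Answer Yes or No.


Input string: 'pbrcb'
Prefix to check: 'pb'
First 2 characters of input: 'pb'
Match: True
Result: Yes


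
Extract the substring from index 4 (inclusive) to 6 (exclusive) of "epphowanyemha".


Input string: 'epphowanyemha'
Operation: slice [4:6]
Extract characters: s[4]='o', s[5]='w'
Result: ow


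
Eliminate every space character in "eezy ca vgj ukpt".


Input string: 'eezy ca vgj ukpt'
Operation: remove all spaces
Words: 'eezy', 'ca', 'vgj', 'ukpt'
Join without spaces: eezycavgjukpt


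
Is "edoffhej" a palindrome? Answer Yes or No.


Input string: 'edoffhej'
Reversed: 'jehffode'
Compare pairs: s[0]='e' vs s[7]='j' (mismatch), s[1]='d' vs s[6]='e' (mismatch), s[2]='o' vs s[5]='h' (mismatch), s[3]='f' vs s[4]='f' (match)
Palindrome: No


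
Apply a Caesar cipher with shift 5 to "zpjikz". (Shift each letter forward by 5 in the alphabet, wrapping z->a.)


Input: 'zpjikz', shift = 5
Operation: for each letter, (position + 5) mod 26
Mapping: 'z'(25+5=30, 30 mod 26=4)->'e', 'p'(15+5=20)->'u', 'j'(9+5=14)->'o', 'i'(8+5=13)->'n', 'k'(10+5=15)->'p', 'z'(25+5=30, 30 mod 26=4)->'e'
Result: euonpe


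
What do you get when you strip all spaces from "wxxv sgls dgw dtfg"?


Input string: 'wxxv sgls dgw dtfg'
Operation: remove all spaces
Words: 'wxxv', 'sgls', 'dgw', 'dtfg'
Join without spaces: wxxvsglsdgwdtfg


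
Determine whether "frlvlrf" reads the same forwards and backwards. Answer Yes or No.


Input string: 'frlvlrf'
Reversed: 'frlvlrf'
Compare pairs: s[0]='f' vs s[6]='f' (match), s[1]='r' vs s[5]='r' (match), s[2]='l' vs s[4]='l' (match)
Palindrome: Yes


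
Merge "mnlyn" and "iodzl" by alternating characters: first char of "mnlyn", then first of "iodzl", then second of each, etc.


String 1: 'mnlyn'
String 2: 'iodzl'
Operation: alternate characters
Pairs: 'm'+'i', 'n'+'o', 'l'+'d', 'y'+'z', 'n'+'l'
Result: minoldyznl


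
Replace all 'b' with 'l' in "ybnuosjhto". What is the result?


Input string: 'ybnuosjhto'
Operation: replace 'b' with 'l'
Positions of 'b': 1
After replacement: ylnuosjhto


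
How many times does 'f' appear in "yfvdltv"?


Input string: 'yfvdltv'
Target character: 'f'
Scan each position: s[1]='f'
Matches found at indices: 1
Total: 1


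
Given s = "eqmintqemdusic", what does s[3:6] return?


Input string: 'eqmintqemdusic'
Operation: slice [3:6]
Extract characters: s[3]='i', s[4]='n', s[5]='t'
Result: int


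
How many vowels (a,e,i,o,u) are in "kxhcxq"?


Input string: 'kxhcxq'
Operation: count vowels (a, e, i, o, u)
Scan: s[0]='k', s[1]='x', s[2]='h', s[3]='c', s[4]='x', s[5]='q'
Vowels found: 0
Result: 0


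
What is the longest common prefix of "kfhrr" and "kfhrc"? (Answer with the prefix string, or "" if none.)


String 1: 'kfhrr'
String 2: 'kfhrc'
Compare position by position:
pos 0: 'k' vs 'k' match
pos 1: 'f' vs 'f' match
pos 2: 'h' vs 'h' match
pos 3: 'r' vs 'r' match
pos 4: 'r' vs 'c' differ -> stop
Longest common prefix: "kfhr" (length 4)


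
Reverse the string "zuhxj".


Input string: 'zuhxj'
Operation: reverse character order
Original order: 'z' -> 'u' -> 'h' -> 'x' -> 'j'
Reversed order: 'j' -> 'x' -> 'h' -> 'u' -> 'z'
Result: jxhuz


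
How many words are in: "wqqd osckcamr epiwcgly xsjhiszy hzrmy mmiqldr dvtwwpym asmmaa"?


Input string: 'wqqd osckcamr epiwcgly xsjhiszy hzrmy mmiqldr dvtwwpym asmmaa'
Operation: split by spaces
Words found: 'wqqd', 'osckcamr', 'epiwcgly', 'xsjhiszy', 'hzrmy', 'mmiqldr', 'dvtwwpym', 'asmmaa'
Word count: 8


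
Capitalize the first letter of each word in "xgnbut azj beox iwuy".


Input string: 'xgnbut azj beox iwuy'
Operation: capitalize first letter of each word
Word transformations: 'xgnbut'->'Xgnbut', 'azj'->'Azj', 'beox'->'Beox', 'iwuy'->'Iwuy'
Result: Xgnbut Azj Beox Iwuy


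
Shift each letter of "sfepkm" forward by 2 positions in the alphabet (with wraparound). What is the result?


Input: 'sfepkm', shift = 2
Operation: for each letter, (position + 2) mod 26
Mapping: 's'(18+2=20)->'u', 'f'(5+2=7)->'h', 'e'(4+2=6)->'g', 'p'(15+2=17)->'r', 'k'(10+2=12)->'m', 'm'(12+2=14)->'o'
Result: uhgrmo


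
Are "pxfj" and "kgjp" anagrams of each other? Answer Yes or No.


String 1: 'pxfj' -> sorted: 'fjpx'
String 2: 'kgjp' -> sorted: 'gjkp'
Compare sorted forms: 'fjpx' != 'gjkp'
Anagram: No


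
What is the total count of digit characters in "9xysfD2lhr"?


Input string: '9xysfD2lhr'
Operation: count digit characters (0-9)
Scan: '9'(digit), 'x', 'y', 's', 'f', 'D', '2'(digit), 'l', 'h', 'r'
Digits found: 2
Result: 2


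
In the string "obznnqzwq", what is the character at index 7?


Input string: 'obznnqzwq'
Operation: get character at index 7
Index mapping: s[0]='o', s[1]='b', s[2]='z', s[3]='n', s[4]='n', s[5]='q', s[6]='z', s[7]='w'
Result: 'w'


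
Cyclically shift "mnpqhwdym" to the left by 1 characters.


Input: 'mnpqhwdym', shift = 1
Operation: split at index 1 and swap parts
Front part s[0:1] = 'm'
Back part s[1:] = 'npqhwdym'
Rotated = back + front = 'npqhwdym' + 'm'
Result: npqhwdymm


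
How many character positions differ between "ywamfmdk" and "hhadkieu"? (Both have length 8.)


String 1: 'ywamfmdk'
String 2: 'hhadkieu'
Compare each position: pos 0: 'y'!='h', pos 1: 'w'!='h', pos 2: 'a'=='a', pos 3: 'm'!='d', pos 4: 'f'!='k', pos 5: 'm'!='i', pos 6: 'd'!='e', pos 7: 'k'!='u'
Differing positions: 7
Hamming distance: 7


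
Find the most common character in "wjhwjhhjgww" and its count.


Input: 'wjhwjhhjgww'
Operation: tally each character
Counts: 'g':1, 'h':3, 'j':3, 'w':4
Maximum: 'w' appears 4 times


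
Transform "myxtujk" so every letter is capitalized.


Input string: 'myxtujk'
Operation: convert each letter to uppercase
Mapping: 'm'->'M', 'y'->'Y', 'x'->'X', 't'->'T', 'u'->'U', 'j'->'J', 'k'->'K'
Result: MYXTUJK


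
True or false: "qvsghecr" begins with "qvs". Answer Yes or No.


Input string: 'qvsghecr'
Prefix to check: 'qvs'
First 3 characters of input: 'qvs'
Match: True
Result: Yes


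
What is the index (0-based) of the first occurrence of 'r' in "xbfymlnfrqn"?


Input string: 'xbfymlnfrqn'
Target: 'r'
Scanning left to right: s[0]='x', s[1]='b', s[2]='f', s[3]='y', s[4]='m', s[5]='l', s[6]='n', s[7]='f', s[8]='r'
First match at index: 8


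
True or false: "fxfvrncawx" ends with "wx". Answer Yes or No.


Input string: 'fxfvrncawx'
Suffix to check: 'wx'
Last 2 characters of input: 'wx'
Match: True
Result: Yes


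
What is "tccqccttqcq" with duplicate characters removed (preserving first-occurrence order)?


Input: 'tccqccttqcq'
Operation: keep first occurrence of each character
Scan: s[0]='t' new -> keep; s[1]='c' new -> keep; s[2]='c' seen -> skip; s[3]='q' new -> keep; s[4]='c' seen -> skip; s[5]='c' seen -> skip; s[6]='t' seen -> skip; s[7]='t' seen -> skip; s[8]='q' seen -> skip; s[9]='c' seen -> skip; s[10]='q' seen -> skip
Result: tcq


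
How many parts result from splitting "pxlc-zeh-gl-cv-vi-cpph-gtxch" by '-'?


Input string: 'pxlc-zeh-gl-cv-vi-cpph-gtxch'
Delimiter: '-'
Split result: 'pxlc', 'zeh', 'gl', 'cv', 'vi', 'cpph', 'gtxch'
Number of parts: 7


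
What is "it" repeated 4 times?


Input string: 'it'
Operation: repeat 4 times
Concatenation: 'it' + 'it' + 'it' + 'it'
Result: itititit


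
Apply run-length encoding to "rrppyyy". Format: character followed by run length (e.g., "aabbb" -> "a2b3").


Input: 'rrppyyy'
Operation: identify consecutive runs
Runs: 'rr' -> r2, 'pp' -> p2, 'yyy' -> y3
Encoded: r2p2y3


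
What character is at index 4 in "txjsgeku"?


Input string: 'txjsgeku'
Operation: get character at index 4
Index mapping: s[0]='t', s[1]='x', s[2]='j', s[3]='s', s[4]='g'
Result: 'g'


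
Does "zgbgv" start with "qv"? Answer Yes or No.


Input string: 'zgbgv'
Prefix to check: 'qv'
First 2 characters of input: 'zg'
Match: False
Result: No


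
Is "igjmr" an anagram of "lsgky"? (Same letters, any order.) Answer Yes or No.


String 1: 'lsgky' -> sorted: 'gklsy'
String 2: 'igjmr' -> sorted: 'gijmr'
Compare sorted forms: 'gklsy' != 'gijmr'
Anagram: No


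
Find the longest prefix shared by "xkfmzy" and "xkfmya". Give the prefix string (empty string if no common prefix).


String 1: 'xkfmzy'
String 2: 'xkfmya'
Compare position by position:
pos 0: 'x' vs 'x' match
pos 1: 'k' vs 'k' match
pos 2: 'f' vs 'f' match
pos 3: 'm' vs 'm' match
pos 4: 'z' vs 'y' differ -> stop
Longest common prefix: "xkfm" (length 4)


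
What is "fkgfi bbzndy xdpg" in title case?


Input string: 'fkgfi bbzndy xdpg'
Operation: capitalize first letter of each word
Word transformations: 'fkgfi'->'Fkgfi', 'bbzndy'->'Bbzndy', 'xdpg'->'Xdpg'
Result: Fkgfi Bbzndy Xdpg


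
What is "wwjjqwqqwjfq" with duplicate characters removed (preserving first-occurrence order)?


Input: 'wwjjqwqqwjfq'
Operation: keep first occurrence of each character
Scan: s[0]='w' new -> keep; s[1]='w' seen -> skip; s[2]='j' new -> keep; s[3]='j' seen -> skip; s[4]='q' new -> keep; s[5]='w' seen -> skip; s[6]='q' seen -> skip; s[7]='q' seen -> skip; s[8]='w' seen -> skip; s[9]='j' seen -> skip; s[10]='f' new -> keep; s[11]='q' seen -> skip
Result: wjqf


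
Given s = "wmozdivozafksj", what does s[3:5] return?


Input string: 'wmozdivozafksj'
Operation: slice [3:5]
Extract characters: s[3]='z', s[4]='d'
Result: zd


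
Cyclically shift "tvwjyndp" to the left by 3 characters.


Input: 'tvwjyndp', shift = 3
Operation: split at index 3 and swap parts
Front part s[0:3] = 'tvw'
Back part s[3:] = 'jyndp'
Rotated = back + front = 'jyndp' + 'tvw'
Result: jyndptvw


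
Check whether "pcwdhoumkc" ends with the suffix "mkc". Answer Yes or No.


Input string: 'pcwdhoumkc'
Suffix to check: 'mkc'
Last 3 characters of input: 'mkc'
Match: True
Result: Yes


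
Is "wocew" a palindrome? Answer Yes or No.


Input string: 'wocew'
Reversed: 'wecow'
Compare pairs: s[0]='w' vs s[4]='w' (match), s[1]='o' vs s[3]='e' (mismatch)
Palindrome: No


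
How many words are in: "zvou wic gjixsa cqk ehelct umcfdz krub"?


Input string: 'zvou wic gjixsa cqk ehelct umcfdz krub'
Operation: split by spaces
Words found: 'zvou', 'wic', 'gjixsa', 'cqk', 'ehelct', 'umcfdz', 'krub'
Word count: 7


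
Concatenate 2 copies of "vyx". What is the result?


Input string: 'vyx'
Operation: repeat 2 times
Concatenation: 'vyx' + 'vyx'
Result: vyxvyx


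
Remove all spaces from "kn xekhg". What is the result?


Input string: 'kn xekhg'
Operation: remove all spaces
Words: 'kn', 'xekhg'
Join without spaces: knxekhg


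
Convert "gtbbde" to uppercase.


Input string: 'gtbbde'
Operation: convert each letter to uppercase
Mapping: 'g'->'G', 't'->'T', 'b'->'B', 'b'->'B', 'd'->'D', 'e'->'E'
Result: GTBBDE


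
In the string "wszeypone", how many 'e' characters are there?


Input string: 'wszeypone'
Target character: 'e'
Scan each position: s[3]='e', s[8]='e'
Matches found at indices: 3, 8
Total: 2


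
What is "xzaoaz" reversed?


Input string: 'xzaoaz'
Operation: reverse character order
Original order: 'x' -> 'z' -> 'a' -> 'o' -> 'a' -> 'z'
Reversed order: 'z' -> 'a' -> 'o' -> 'a' -> 'z' -> 'x'
Result: zaoazx


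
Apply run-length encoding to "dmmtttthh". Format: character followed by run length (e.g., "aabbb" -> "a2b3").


Input: 'dmmtttthh'
Operation: identify consecutive runs
Runs: 'd' -> d1, 'mm' -> m2, 'tttt' -> t4, 'hh' -> h2
Encoded: d1m2t4h2


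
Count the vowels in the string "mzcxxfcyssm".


Input string: 'mzcxxfcyssm'
Operation: count vowels (a, e, i, o, u)
Scan: s[0]='m', s[1]='z', s[2]='c', s[3]='x', s[4]='x', s[5]='f', s[6]='c', s[7]='y', s[8]='s', s[9]='s', s[10]='m'
Vowels found: 0
Result: 0


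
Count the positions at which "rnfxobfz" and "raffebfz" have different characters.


String 1: 'rnfxobfz'
String 2: 'raffebfz'
Compare each position: pos 0: 'r'=='r', pos 1: 'n'!='a', pos 2: 'f'=='f', pos 3: 'x'!='f', pos 4: 'o'!='e', pos 5: 'b'=='b', pos 6: 'f'=='f', pos 7: 'z'=='z'
Differing positions: 3
Hamming distance: 3


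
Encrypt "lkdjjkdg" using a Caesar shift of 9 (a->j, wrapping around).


Input: 'lkdjjkdg', shift = 9
Operation: for each letter, (position + 9) mod 26
Mapping: 'l'(11+9=20)->'u', 'k'(10+9=19)->'t', 'd'(3+9=12)->'m', 'j'(9+9=18)->'s', 'j'(9+9=18)->'s', 'k'(10+9=19)->'t', 'd'(3+9=12)->'m', 'g'(6+9=15)->'p'
Result: utmsstmp


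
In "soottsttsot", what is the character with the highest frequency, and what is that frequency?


Input: 'soottsttsot'
Operation: tally each character
Counts: 'o':3, 's':3, 't':5
Maximum: 't' appears 5 times


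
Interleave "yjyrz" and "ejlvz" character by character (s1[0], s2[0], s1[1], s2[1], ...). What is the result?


String 1: 'yjyrz'
String 2: 'ejlvz'
Operation: alternate characters
Pairs: 'y'+'e', 'j'+'j', 'y'+'l', 'r'+'v', 'z'+'z'
Result: yejjylrvzz


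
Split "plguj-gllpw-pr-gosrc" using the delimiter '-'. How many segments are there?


Input string: 'plguj-gllpw-pr-gosrc'
Delimiter: '-'
Split result: 'plguj', 'gllpw', 'pr', 'gosrc'
Number of parts: 4


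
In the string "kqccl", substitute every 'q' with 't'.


Input string: 'kqccl'
Operation: replace 'q' with 't'
Positions of 'q': 1
After replacement: ktccl


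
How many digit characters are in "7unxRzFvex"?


Input string: '7unxRzFvex'
Operation: count digit characters (0-9)
Scan: '7'(digit), 'u', 'n', 'x', 'R', 'z', 'F', 'v', 'e', 'x'
Digits found: 1
Result: 1


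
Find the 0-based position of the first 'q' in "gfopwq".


Input string: 'gfopwq'
Target: 'q'
Scanning left to right: s[0]='g', s[1]='f', s[2]='o', s[3]='p', s[4]='w', s[5]='q'
First match at index: 5


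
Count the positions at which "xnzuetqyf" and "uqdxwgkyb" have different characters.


String 1: 'xnzuetqyf'
String 2: 'uqdxwgkyb'
Compare each position: pos 0: 'x'!='u', pos 1: 'n'!='q', pos 2: 'z'!='d', pos 3: 'u'!='x', pos 4: 'e'!='w', pos 5: 't'!='g', pos 6: 'q'!='k', pos 7: 'y'=='y', pos 8: 'f'!='b'
Differing positions: 8
Hamming distance: 8


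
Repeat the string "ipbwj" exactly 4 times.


Input string: 'ipbwj'
Operation: repeat 4 times
Concatenation: 'ipbwj' + 'ipbwj' + 'ipbwj' + 'ipbwj'
Result: ipbwjipbwjipbwjipbwj


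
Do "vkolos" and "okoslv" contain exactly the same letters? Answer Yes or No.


String 1: 'vkolos' -> sorted: 'kloosv'
String 2: 'okoslv' -> sorted: 'kloosv'
Compare sorted forms: 'kloosv' == 'kloosv'
Anagram: Yes


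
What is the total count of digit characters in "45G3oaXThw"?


Input string: '45G3oaXThw'
Operation: count digit characters (0-9)
Scan: '4'(digit), '5'(digit), 'G', '3'(digit), 'o', 'a', 'X', 'T', 'h', 'w'
Digits found: 3
Result: 3


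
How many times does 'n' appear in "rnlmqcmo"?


Input string: 'rnlmqcmo'
Target character: 'n'
Scan each position: s[1]='n'
Matches found at indices: 1
Total: 1


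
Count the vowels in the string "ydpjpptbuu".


Input string: 'ydpjpptbuu'
Operation: count vowels (a, e, i, o, u)
Scan: s[0]='y', s[1]='d', s[2]='p', s[3]='j', s[4]='p', s[5]='p', s[6]='t', s[7]='b', s[8]='u' (vowel), s[9]='u' (vowel)
Vowels found: 2
Result: 2


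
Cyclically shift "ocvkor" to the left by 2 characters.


Input: 'ocvkor', shift = 2
Operation: split at index 2 and swap parts
Front part s[0:2] = 'oc'
Back part s[2:] = 'vkor'
Rotated = back + front = 'vkor' + 'oc'
Result: vkoroc


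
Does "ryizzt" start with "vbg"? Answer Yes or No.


Input string: 'ryizzt'
Prefix to check: 'vbg'
First 3 characters of input: 'ryi'
Match: False
Result: No


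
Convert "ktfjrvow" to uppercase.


Input string: 'ktfjrvow'
Operation: convert each letter to uppercase
Mapping: 'k'->'K', 't'->'T', 'f'->'F', 'j'->'J', 'r'->'R', 'v'->'V', 'o'->'O', 'w'->'W'
Result: KTFJRVOW


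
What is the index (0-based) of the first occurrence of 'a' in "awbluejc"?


Input string: 'awbluejc'
Target: 'a'
Scanning left to right: s[0]='a'
First match at index: 0


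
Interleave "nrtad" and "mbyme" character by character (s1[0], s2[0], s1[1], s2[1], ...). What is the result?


String 1: 'nrtad'
String 2: 'mbyme'
Operation: alternate characters
Pairs: 'n'+'m', 'r'+'b', 't'+'y', 'a'+'m', 'd'+'e'
Result: nmrbtyamde


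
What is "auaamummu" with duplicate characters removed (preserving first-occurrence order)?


Input: 'auaamummu'
Operation: keep first occurrence of each character
Scan: s[0]='a' new -> keep; s[1]='u' new -> keep; s[2]='a' seen -> skip; s[3]='a' seen -> skip; s[4]='m' new -> keep; s[5]='u' seen -> skip; s[6]='m' seen -> skip; s[7]='m' seen -> skip; s[8]='u' seen -> skip
Result: aum


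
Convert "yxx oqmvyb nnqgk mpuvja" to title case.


Input string: 'yxx oqmvyb nnqgk mpuvja'
Operation: capitalize first letter of each word
Word transformations: 'yxx'->'Yxx', 'oqmvyb'->'Oqmvyb', 'nnqgk'->'Nnqgk', 'mpuvja'->'Mpuvja'
Result: Yxx Oqmvyb Nnqgk Mpuvja


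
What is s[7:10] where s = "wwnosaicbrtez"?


Input string: 'wwnosaicbrtez'
Operation: slice [7:10]
Extract characters: s[7]='c', s[8]='b', s[9]='r'
Result: cbr


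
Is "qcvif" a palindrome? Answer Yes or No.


Input string: 'qcvif'
Reversed: 'fivcq'
Compare pairs: s[0]='q' vs s[4]='f' (mismatch), s[1]='c' vs s[3]='i' (mismatch)
Palindrome: No


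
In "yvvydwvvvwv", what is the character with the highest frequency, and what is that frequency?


Input: 'yvvydwvvvwv'
Operation: tally each character
Counts: 'd':1, 'v':6, 'w':2, 'y':2
Maximum: 'v' appears 6 times


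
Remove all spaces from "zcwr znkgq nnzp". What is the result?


Input string: 'zcwr znkgq nnzp'
Operation: remove all spaces
Words: 'zcwr', 'znkgq', 'nnzp'
Join without spaces: zcwrznkgqnnzp


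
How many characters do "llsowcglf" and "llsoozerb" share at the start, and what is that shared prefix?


String 1: 'llsowcglf'
String 2: 'llsoozerb'
Compare position by position:
pos 0: 'l' vs 'l' match
pos 1: 'l' vs 'l' match
pos 2: 's' vs 's' match
pos 3: 'o' vs 'o' match
pos 4: 'w' vs 'o' differ -> stop
Longest common prefix: "llso" (length 4)


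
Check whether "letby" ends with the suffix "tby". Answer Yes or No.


Input string: 'letby'
Suffix to check: 'tby'
Last 3 characters of input: 'tby'
Match: True
Result: Yes


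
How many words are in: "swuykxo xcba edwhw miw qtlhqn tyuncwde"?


Input string: 'swuykxo xcba edwhw miw qtlhqn tyuncwde'
Operation: split by spaces
Words found: 'swuykxo', 'xcba', 'edwhw', 'miw', 'qtlhqn', 'tyuncwde'
Word count: 6


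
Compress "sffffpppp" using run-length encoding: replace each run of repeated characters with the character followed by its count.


Input: 'sffffpppp'
Operation: identify consecutive runs
Runs: 's' -> s1, 'ffff' -> f4, 'pppp' -> p4
Encoded: s1f4p4


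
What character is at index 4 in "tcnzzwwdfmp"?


Input string: 'tcnzzwwdfmp'
Operation: get character at index 4
Index mapping: s[0]='t', s[1]='c', s[2]='n', s[3]='z', s[4]='z'
Result: 'z'


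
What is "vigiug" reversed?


Input string: 'vigiug'
Operation: reverse character order
Original order: 'v' -> 'i' -> 'g' -> 'i' -> 'u' -> 'g'
Reversed order: 'g' -> 'u' -> 'i' -> 'g' -> 'i' -> 'v'
Result: guigiv


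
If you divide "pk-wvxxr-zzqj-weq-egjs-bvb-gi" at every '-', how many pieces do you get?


Input string: 'pk-wvxxr-zzqj-weq-egjs-bvb-gi'
Delimiter: '-'
Split result: 'pk', 'wvxxr', 'zzqj', 'weq', 'egjs', 'bvb', 'gi'
Number of parts: 7


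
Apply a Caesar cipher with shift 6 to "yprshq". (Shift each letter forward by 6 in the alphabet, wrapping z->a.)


Input: 'yprshq', shift = 6
Operation: for each letter, (position + 6) mod 26
Mapping: 'y'(24+6=30, 30 mod 26=4)->'e', 'p'(15+6=21)->'v', 'r'(17+6=23)->'x', 's'(18+6=24)->'y', 'h'(7+6=13)->'n', 'q'(16+6=22)->'w'
Result: evxynw


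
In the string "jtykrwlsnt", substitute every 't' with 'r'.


Input string: 'jtykrwlsnt'
Operation: replace 't' with 'r'
Positions of 't': 1, 9
After replacement: jrykrwlsnr


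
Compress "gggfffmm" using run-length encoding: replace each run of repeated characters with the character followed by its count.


Input: 'gggfffmm'
Operation: identify consecutive runs
Runs: 'ggg' -> g3, 'fff' -> f3, 'mm' -> m2
Encoded: g3f3m2


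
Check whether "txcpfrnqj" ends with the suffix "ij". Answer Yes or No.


Input string: 'txcpfrnqj'
Suffix to check: 'ij'
Last 2 characters of input: 'qj'
Match: False
Result: No


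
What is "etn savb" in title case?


Input string: 'etn savb'
Operation: capitalize first letter of each word
Word transformations: 'etn'->'Etn', 'savb'->'Savb'
Result: Etn Savb


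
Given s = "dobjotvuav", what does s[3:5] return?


Input string: 'dobjotvuav'
Operation: slice [3:5]
Extract characters: s[3]='j', s[4]='o'
Result: jo


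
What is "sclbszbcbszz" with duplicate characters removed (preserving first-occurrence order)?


Input: 'sclbszbcbszz'
Operation: keep first occurrence of each character
Scan: s[0]='s' new -> keep; s[1]='c' new -> keep; s[2]='l' new -> keep; s[3]='b' new -> keep; s[4]='s' seen -> skip; s[5]='z' new -> keep; s[6]='b' seen -> skip; s[7]='c' seen -> skip; s[8]='b' seen -> skip; s[9]='s' seen -> skip; s[10]='z' seen -> skip; s[11]='z' seen -> skip
Result: sclbz


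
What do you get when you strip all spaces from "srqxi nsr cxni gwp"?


Input string: 'srqxi nsr cxni gwp'
Operation: remove all spaces
Words: 'srqxi', 'nsr', 'cxni', 'gwp'
Join without spaces: srqxinsrcxnigwp


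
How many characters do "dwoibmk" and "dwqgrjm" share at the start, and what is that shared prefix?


String 1: 'dwoibmk'
String 2: 'dwqgrjm'
Compare position by position:
pos 0: 'd' vs 'd' match
pos 1: 'w' vs 'w' match
pos 2: 'o' vs 'q' differ -> stop
Longest common prefix: "dw" (length 2)


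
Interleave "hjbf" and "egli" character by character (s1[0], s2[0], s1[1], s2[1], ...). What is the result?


String 1: 'hjbf'
String 2: 'egli'
Operation: alternate characters
Pairs: 'h'+'e', 'j'+'g', 'b'+'l', 'f'+'i'
Result: hejgblfi


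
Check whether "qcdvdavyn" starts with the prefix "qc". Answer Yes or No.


Input string: 'qcdvdavyn'
Prefix to check: 'qc'
First 2 characters of input: 'qc'
Match: True
Result: Yes


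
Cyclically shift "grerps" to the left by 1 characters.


Input: 'grerps', shift = 1
Operation: split at index 1 and swap parts
Front part s[0:1] = 'g'
Back part s[1:] = 'rerps'
Rotated = back + front = 'rerps' + 'g'
Result: rerpsg


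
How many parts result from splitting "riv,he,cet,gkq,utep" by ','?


Input string: 'riv,he,cet,gkq,utep'
Delimiter: ','
Split result: 'riv', 'he', 'cet', 'gkq', 'utep'
Number of parts: 5


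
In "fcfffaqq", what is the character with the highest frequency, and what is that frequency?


Input: 'fcfffaqq'
Operation: tally each character
Counts: 'a':1, 'c':1, 'f':4, 'q':2
Maximum: 'f' appears 4 times


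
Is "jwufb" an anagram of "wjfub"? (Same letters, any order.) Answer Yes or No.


String 1: 'wjfub' -> sorted: 'bfjuw'
String 2: 'jwufb' -> sorted: 'bfjuw'
Compare sorted forms: 'bfjuw' == 'bfjuw'
Anagram: Yes


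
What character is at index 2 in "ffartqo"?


Input string: 'ffartqo'
Operation: get character at index 2
Index mapping: s[0]='f', s[1]='f', s[2]='a'
Result: 'a'


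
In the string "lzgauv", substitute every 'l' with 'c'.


Input string: 'lzgauv'
Operation: replace 'l' with 'c'
Positions of 'l': 0
After replacement: czgauv


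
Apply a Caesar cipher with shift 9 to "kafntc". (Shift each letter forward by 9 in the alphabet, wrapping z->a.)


Input: 'kafntc', shift = 9
Operation: for each letter, (position + 9) mod 26
Mapping: 'k'(10+9=19)->'t', 'a'(0+9=9)->'j', 'f'(5+9=14)->'o', 'n'(13+9=22)->'w', 't'(19+9=28, 28 mod 26=2)->'c', 'c'(2+9=11)->'l'
Result: tjowcl


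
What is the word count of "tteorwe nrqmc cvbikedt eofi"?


Input string: 'tteorwe nrqmc cvbikedt eofi'
Operation: split by spaces
Words found: 'tteorwe', 'nrqmc', 'cvbikedt', 'eofi'
Word count: 4


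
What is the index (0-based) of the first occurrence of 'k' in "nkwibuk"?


Input string: 'nkwibuk'
Target: 'k'
Scanning left to right: s[0]='n', s[1]='k'
First match at index: 1


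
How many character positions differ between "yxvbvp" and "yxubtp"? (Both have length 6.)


String 1: 'yxvbvp'
String 2: 'yxubtp'
Compare each position: pos 0: 'y'=='y', pos 1: 'x'=='x', pos 2: 'v'!='u', pos 3: 'b'=='b', pos 4: 'v'!='t', pos 5: 'p'=='p'
Differing positions: 2
Hamming distance: 2


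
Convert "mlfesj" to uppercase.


Input string: 'mlfesj'
Operation: convert each letter to uppercase
Mapping: 'm'->'M', 'l'->'L', 'f'->'F', 'e'->'E', 's'->'S', 'j'->'J'
Result: MLFESJ


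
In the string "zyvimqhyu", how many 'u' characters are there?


Input string: 'zyvimqhyu'
Target character: 'u'
Scan each position: s[8]='u'
Matches found at indices: 8
Total: 1


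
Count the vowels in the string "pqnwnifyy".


Input string: 'pqnwnifyy'
Operation: count vowels (a, e, i, o, u)
Scan: s[0]='p', s[1]='q', s[2]='n', s[3]='w', s[4]='n', s[5]='i' (vowel), s[6]='f', s[7]='y', s[8]='y'
Vowels found: 1
Result: 1


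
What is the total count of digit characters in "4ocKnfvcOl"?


Input string: '4ocKnfvcOl'
Operation: count digit characters (0-9)
Scan: '4'(digit), 'o', 'c', 'K', 'n', 'f', 'v', 'c', 'O', 'l'
Digits found: 1
Result: 1


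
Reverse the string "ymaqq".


Input string: 'ymaqq'
Operation: reverse character order
Original order: 'y' -> 'm' -> 'a' -> 'q' -> 'q'
Reversed order: 'q' -> 'q' -> 'a' -> 'm' -> 'y'
Result: qqamy


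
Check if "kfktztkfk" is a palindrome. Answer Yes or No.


Input string: 'kfktztkfk'
Reversed: 'kfktztkfk'
Compare pairs: s[0]='k' vs s[8]='k' (match), s[1]='f' vs s[7]='f' (match), s[2]='k' vs s[6]='k' (match), s[3]='t' vs s[5]='t' (match)
Palindrome: Yes


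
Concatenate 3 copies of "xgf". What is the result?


Input string: 'xgf'
Operation: repeat 3 times
Concatenation: 'xgf' + 'xgf' + 'xgf'
Result: xgfxgfxgf


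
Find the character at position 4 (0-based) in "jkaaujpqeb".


Input string: 'jkaaujpqeb'
Operation: get character at index 4
Index mapping: s[0]='j', s[1]='k', s[2]='a', s[3]='a', s[4]='u'
Result: 'u'


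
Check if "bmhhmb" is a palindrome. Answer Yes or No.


Input string: 'bmhhmb'
Reversed: 'bmhhmb'
Compare pairs: s[0]='b' vs s[5]='b' (match), s[1]='m' vs s[4]='m' (match), s[2]='h' vs s[3]='h' (match)
Palindrome: Yes


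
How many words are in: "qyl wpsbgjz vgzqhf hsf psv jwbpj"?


Input string: 'qyl wpsbgjz vgzqhf hsf psv jwbpj'
Operation: split by spaces
Words found: 'qyl', 'wpsbgjz', 'vgzqhf', 'hsf', 'psv', 'jwbpj'
Word count: 6


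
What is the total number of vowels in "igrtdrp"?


Input string: 'igrtdrp'
Operation: count vowels (a, e, i, o, u)
Scan: s[0]='i' (vowel), s[1]='g', s[2]='r', s[3]='t', s[4]='d', s[5]='r', s[6]='p'
Vowels found: 1
Result: 1


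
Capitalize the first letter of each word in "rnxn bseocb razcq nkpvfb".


Input string: 'rnxn bseocb razcq nkpvfb'
Operation: capitalize first letter of each word
Word transformations: 'rnxn'->'Rnxn', 'bseocb'->'Bseocb', 'razcq'->'Razcq', 'nkpvfb'->'Nkpvfb'
Result: Rnxn Bseocb Razcq Nkpvfb


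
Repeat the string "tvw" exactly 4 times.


Input string: 'tvw'
Operation: repeat 4 times
Concatenation: 'tvw' + 'tvw' + 'tvw' + 'tvw'
Result: tvwtvwtvwtvw


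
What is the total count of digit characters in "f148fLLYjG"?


Input string: 'f148fLLYjG'
Operation: count digit characters (0-9)
Scan: 'f', '1'(digit), '4'(digit), '8'(digit), 'f', 'L', 'L', 'Y', 'j', 'G'
Digits found: 3
Result: 3


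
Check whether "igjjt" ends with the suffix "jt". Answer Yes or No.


Input string: 'igjjt'
Suffix to check: 'jt'
Last 2 characters of input: 'jt'
Match: True
Result: Yes


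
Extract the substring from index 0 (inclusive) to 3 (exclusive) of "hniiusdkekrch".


Input string: 'hniiusdkekrch'
Operation: slice [0:3]
Extract characters: s[0]='h', s[1]='n', s[2]='i'
Result: hni


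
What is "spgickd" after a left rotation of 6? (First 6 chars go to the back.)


Input: 'spgickd', shift = 6
Operation: split at index 6 and swap parts
Front part s[0:6] = 'spgick'
Back part s[6:] = 'd'
Rotated = back + front = 'd' + 'spgick'
Result: dspgick


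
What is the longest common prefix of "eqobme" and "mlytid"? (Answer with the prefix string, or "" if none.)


String 1: 'eqobme'
String 2: 'mlytid'
Compare position by position:
pos 0: 'e' vs 'm' differ -> stop
Longest common prefix: "" (length 0)


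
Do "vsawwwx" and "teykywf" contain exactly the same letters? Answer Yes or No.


String 1: 'vsawwwx' -> sorted: 'asvwwwx'
String 2: 'teykywf' -> sorted: 'efktwyy'
Compare sorted forms: 'asvwwwx' != 'efktwyy'
Anagram: No


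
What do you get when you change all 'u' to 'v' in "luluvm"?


Input string: 'luluvm'
Operation: replace 'u' with 'v'
Positions of 'u': 1, 3
After replacement: lvlvvm


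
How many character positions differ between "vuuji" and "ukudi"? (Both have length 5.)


String 1: 'vuuji'
String 2: 'ukudi'
Compare each position: pos 0: 'v'!='u', pos 1: 'u'!='k', pos 2: 'u'=='u', pos 3: 'j'!='d', pos 4: 'i'=='i'
Differing positions: 3
Hamming distance: 3


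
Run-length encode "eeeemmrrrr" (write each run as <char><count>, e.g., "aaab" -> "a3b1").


Input: 'eeeemmrrrr'
Operation: identify consecutive runs
Runs: 'eeee' -> e4, 'mm' -> m2, 'rrrr' -> r4
Encoded: e4m2r4


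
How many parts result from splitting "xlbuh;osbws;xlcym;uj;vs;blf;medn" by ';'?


Input string: 'xlbuh;osbws;xlcym;uj;vs;blf;medn'
Delimiter: ';'
Split result: 'xlbuh', 'osbws', 'xlcym', 'uj', 'vs', 'blf', 'medn'
Number of parts: 7


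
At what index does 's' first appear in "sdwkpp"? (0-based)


Input string: 'sdwkpp'
Target: 's'
Scanning left to right: s[0]='s'
First match at index: 0


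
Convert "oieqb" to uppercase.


Input string: 'oieqb'
Operation: convert each letter to uppercase
Mapping: 'o'->'O', 'i'->'I', 'e'->'E', 'q'->'Q', 'b'->'B'
Result: OIEQB
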